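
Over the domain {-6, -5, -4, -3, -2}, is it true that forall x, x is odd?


Evaluate the predicate on each element: -6:False, -5:True, -4:False, -3:True, -2:False.
Counterexample x = -6 fails the predicate.

False


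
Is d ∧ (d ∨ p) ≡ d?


Compare truth tables:
d | p | φ | ψ
-------------
F | F | F | F
T | F | T | T
F | T | F | F
T | T | T | T
The columns φ and ψ agree on every row.

Yes, they are logically equivalent.


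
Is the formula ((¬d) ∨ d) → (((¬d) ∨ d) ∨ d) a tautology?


Build the truth table over {d}:
d | φ
-----
F | T
T | T
Every row evaluates to true.

Yes, it is a tautology.


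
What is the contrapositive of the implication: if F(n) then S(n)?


The contrapositive of (P → Q) is (¬Q → ¬P); it is logically equivalent to the original.
Here P = 'F(n)' and Q = 'S(n)'.

If not (S(n)), then not (F(n)).


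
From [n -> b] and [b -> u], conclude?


Hypothetical syllogism: from (P → Q) and (Q → R), infer (P → R).
Chain the two implications through the shared middle term 'b'.

n -> u


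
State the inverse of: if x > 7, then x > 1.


The inverse of (P → Q) is (¬P → ¬Q). It is equivalent to the converse, not to the original.
Here P = 'x > 7' and Q = 'x > 1'.

If not (x > 7), then not (x > 1).


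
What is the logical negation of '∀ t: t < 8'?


¬(∀ x: φ) = ∃ x: ¬φ, and ¬(∃ x: φ) = ∀ x: ¬φ.
Apply to the universal statement.

∃ t: ¬(t < 8)


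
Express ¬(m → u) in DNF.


Step 1: Rewrite implication then negate: ¬(¬m ∨ u) = m ∧ ¬u.

m ∧ (¬u)


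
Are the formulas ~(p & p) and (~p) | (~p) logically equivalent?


Compare truth tables:
p | φ | ψ
---------
False | True | True
True | False | False
The columns φ and ψ agree on every row.

Yes, they are logically equivalent.


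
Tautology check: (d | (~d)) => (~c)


Build the truth table over {c, d}:
c | d | φ
---------
False | False | True
True | False | False
False | True | True
True | True | False
Counterexample at row 2: with c=True, d=False, the formula is False.

No, it is not a tautology.


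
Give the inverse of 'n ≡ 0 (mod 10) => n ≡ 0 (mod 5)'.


The inverse of (P → Q) is (¬P → ¬Q). It is equivalent to the converse, not to the original.
Here P = 'n ≡ 0 (mod 10)' and Q = 'n ≡ 0 (mod 5)'.

If not (n ≡ 0 (mod 10)), then not (n ≡ 0 (mod 5)).


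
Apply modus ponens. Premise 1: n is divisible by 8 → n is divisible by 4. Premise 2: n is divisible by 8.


Modus ponens: from (P → Q) and P, infer Q.
P = 'n is divisible by 8' is asserted, and P → Q holds, so Q follows.

n is divisible by 4.


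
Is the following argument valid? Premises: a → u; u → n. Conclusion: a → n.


This matches the form of hypothetical syllogism: the conclusion follows in every model of the premises.

Valid.


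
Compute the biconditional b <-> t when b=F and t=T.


Biconditional is true when both operands have the same truth value.
Substitute: b=F, t=T.
F <-> T evaluates to F.

F


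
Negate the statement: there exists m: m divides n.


¬(for all x: φ) = there exists x: ¬φ, and ¬(there exists x: φ) = for all x: ¬φ.
Apply to the existential statement.

for all m: NOT(m divides n)


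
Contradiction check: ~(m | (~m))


Truth table over {m}:
m | φ
-----
False | False
True | False
Every row is false.

Yes, it is a contradiction.


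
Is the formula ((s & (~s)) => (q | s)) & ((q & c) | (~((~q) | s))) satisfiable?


Search for a satisfying assignment over {c, q, s}.
Try c=False, q=True, s=False: the formula evaluates to True.
A satisfying assignment exists.

Satisfiable.


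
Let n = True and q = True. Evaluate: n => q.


Implication is false only when antecedent is true and consequent is false.
Substitute: n=True, q=True.
True => True evaluates to True.

True


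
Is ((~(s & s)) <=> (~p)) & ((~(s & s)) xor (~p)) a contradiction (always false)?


Truth table over {p, s}:
p | s | φ
---------
False | False | False
True | False | False
False | True | False
True | True | False
Every row is false.

Yes, it is a contradiction.


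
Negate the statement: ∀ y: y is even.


¬(∀ x: φ) = ∃ x: ¬φ, and ¬(∃ x: φ) = ∀ x: ¬φ.
Apply to the universal statement.

∃ y: ¬(y is even)


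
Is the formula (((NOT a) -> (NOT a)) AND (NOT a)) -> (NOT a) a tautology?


Build the truth table over {a}:
a | φ
-----
F | T
T | T
Every row evaluates to true.

Yes, it is a tautology.


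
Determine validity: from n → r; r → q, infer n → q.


This matches the form of hypothetical syllogism: the conclusion follows in every model of the premises.

Valid.


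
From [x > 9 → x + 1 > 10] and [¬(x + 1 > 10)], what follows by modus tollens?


Modus tollens: from (P → Q) and ¬Q, infer ¬P.
Q = 'x + 1 > 10' is denied; since P → Q, P must also fail.

Not (x > 9).


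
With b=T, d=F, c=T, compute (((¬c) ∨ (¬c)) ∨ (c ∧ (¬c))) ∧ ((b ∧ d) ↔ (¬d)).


Substitute b=T, d=F, c=T:
¬c = F
¬c = F
(¬c) ∨ (¬c) = F ∨ F = F
¬c = F
c ∧ (¬c) = T ∧ F = F
((¬c) ∨ (¬c)) ∨ (c ∧ (¬c)) = F ∨ F = F
b ∧ d = T ∧ F = F
¬d = T
(b ∧ d) ↔ (¬d) = F ↔ T = F
(((¬c) ∨ (¬c)) ∨ (c ∧ (¬c))) ∧ ((b ∧ d) ↔ (¬d)) = F ∧ F = F

F


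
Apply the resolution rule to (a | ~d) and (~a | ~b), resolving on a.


The clauses contain complementary literals a and ~a.
Resolution eliminates this pair and disjoins the remaining literals (merging duplicates).

(~d | ~b)


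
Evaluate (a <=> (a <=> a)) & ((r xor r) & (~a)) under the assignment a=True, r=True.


Substitute a=True, r=True:
a <=> a = True <=> True = True
a <=> (a <=> a) = True <=> True = True
r xor r = True xor True = False
~a = False
(r xor r) & (~a) = False & False = False
(a <=> (a <=> a)) & ((r xor r) & (~a)) = True & False = False

False


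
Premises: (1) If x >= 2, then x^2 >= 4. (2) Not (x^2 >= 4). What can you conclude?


Modus tollens: from (P → Q) and ¬Q, infer ¬P.
Q = 'x^2 >= 4' is denied; since P → Q, P must also fail.

Not (x >= 2).


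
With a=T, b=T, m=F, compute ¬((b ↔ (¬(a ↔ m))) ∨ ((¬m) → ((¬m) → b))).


Substitute a=T, b=T, m=F:
a ↔ m = T ↔ F = F
¬(a ↔ m) = T
b ↔ (¬(a ↔ m)) = T ↔ T = T
¬m = T
¬m = T
(¬m) → b = T → T = T
(¬m) → ((¬m) → b) = T → T = T
(b ↔ (¬(a ↔ m))) ∨ ((¬m) → ((¬m) → b)) = T ∨ T = T
¬((b ↔ (¬(a ↔ m))) ∨ ((¬m) → ((¬m) → b))) = F

F


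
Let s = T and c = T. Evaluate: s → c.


Implication is false only when antecedent is true and consequent is false.
Substitute: s=T, c=T.
T → T evaluates to T.

T


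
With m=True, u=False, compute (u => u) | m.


Substitute m=True, u=False:
u => u = False => False = True
(u => u) | m = True | True = True

True


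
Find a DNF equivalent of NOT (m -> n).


Step 1: Rewrite implication then negate: ¬(¬m ∨ n) = m ∧ ¬n.

m AND (NOT n)


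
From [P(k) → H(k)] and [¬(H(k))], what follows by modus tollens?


Modus tollens: from (P → Q) and ¬Q, infer ¬P.
Q = 'H(k)' is denied; since P → Q, P must also fail.

Not (P(k)).


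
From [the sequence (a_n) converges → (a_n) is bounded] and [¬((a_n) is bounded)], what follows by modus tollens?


Modus tollens: from (P → Q) and ¬Q, infer ¬P.
Q = '(a_n) is bounded' is denied; since P → Q, P must also fail.

Not (the sequence (a_n) converges).


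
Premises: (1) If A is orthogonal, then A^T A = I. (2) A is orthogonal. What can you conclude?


Modus ponens: from (P → Q) and P, infer Q.
P = 'A is orthogonal' is asserted, and P → Q holds, so Q follows.

A^T A = I.


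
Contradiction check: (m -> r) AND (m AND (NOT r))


Truth table over {m, r}:
m | r | φ
---------
F | F | F
T | F | F
F | T | F
T | T | F
Every row is false.

Yes, it is a contradiction.


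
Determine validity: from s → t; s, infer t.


This matches the form of modus ponens: the conclusion follows in every model of the premises.

Valid.


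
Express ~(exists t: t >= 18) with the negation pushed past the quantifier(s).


¬(forall x: φ) = exists x: ¬φ, and ¬(exists x: φ) = forall x: ¬φ.
Apply to the existential statement.

forall t: ~(t >= 18)


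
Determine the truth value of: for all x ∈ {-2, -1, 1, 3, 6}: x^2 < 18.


Evaluate the predicate on each element: -2:T, -1:T, 1:T, 3:T, 6:F.
Counterexample x = 6 fails the predicate.

F


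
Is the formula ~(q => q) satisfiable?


Check all 2 assignments over {q}:
q | φ
-----
False | False
True | False
No assignment makes the formula true.

Unsatisfiable.


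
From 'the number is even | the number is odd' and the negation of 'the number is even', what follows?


Disjunctive syllogism: from (P ∨ Q) and ¬P, infer Q.
One disjunct, 'the number is even', is ruled out; the other must hold.

the number is odd


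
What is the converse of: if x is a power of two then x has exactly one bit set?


The converse of (P → Q) is (Q → P). It is not in general equivalent to the original.
Here P = 'x is a power of two' and Q = 'x has exactly one bit set'.

If x has exactly one bit set, then x is a power of two.


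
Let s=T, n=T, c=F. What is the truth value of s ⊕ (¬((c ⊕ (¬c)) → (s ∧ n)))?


Substitute s=T, n=T, c=F:
¬c = T
c ⊕ (¬c) = F ⊕ T = T
s ∧ n = T ∧ T = T
(c ⊕ (¬c)) → (s ∧ n) = T → T = T
¬((c ⊕ (¬c)) → (s ∧ n)) = F
s ⊕ (¬((c ⊕ (¬c)) → (s ∧ n))) = T ⊕ F = T

T


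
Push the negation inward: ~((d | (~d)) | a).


De Morgan: the negation of a disjunction is the conjunction of the negations.
Distribute ~ across |, flipping it to &, and negate each literal.

((~d) & d) & (~a)


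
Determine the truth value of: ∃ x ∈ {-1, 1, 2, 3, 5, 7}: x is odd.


Evaluate the predicate on each element: -1:T, 1:T, 2:F, 3:T, 5:T, 7:T.
Witness x = -1 satisfies the predicate.

T


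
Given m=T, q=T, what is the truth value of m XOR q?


Exclusive or is true when exactly one operand is true.
Substitute: m=T, q=T.
T XOR T evaluates to F.

F


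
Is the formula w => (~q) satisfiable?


Search for a satisfying assignment over {q, w}.
Try q=False, w=False: the formula evaluates to True.
A satisfying assignment exists.

Satisfiable.


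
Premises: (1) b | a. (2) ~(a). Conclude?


Disjunctive syllogism: from (P ∨ Q) and ¬P, infer Q.
One disjunct, 'a', is ruled out; the other must hold.

b


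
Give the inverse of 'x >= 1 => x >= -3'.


The inverse of (P → Q) is (¬P → ¬Q). It is equivalent to the converse, not to the original.
Here P = 'x >= 1' and Q = 'x >= -3'.

If not (x >= 1), then not (x >= -3).


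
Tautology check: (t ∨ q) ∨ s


Build the truth table over {q, s, t}:
q | s | t | φ
-------------
F | F | F | F
T | F | F | T
F | T | F | T
T | T | F | T
F | F | T | T
T | F | T | T
F | T | T | T
T | T | T | T
Counterexample at row 1: with q=F, s=F, t=F, the formula is F.

No, it is not a tautology.


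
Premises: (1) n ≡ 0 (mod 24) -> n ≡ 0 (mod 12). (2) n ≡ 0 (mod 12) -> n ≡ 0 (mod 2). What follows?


Hypothetical syllogism: from (P → Q) and (Q → R), infer (P → R).
Chain the two implications through the shared middle term 'n ≡ 0 (mod 12)'.

n ≡ 0 (mod 24) -> n ≡ 0 (mod 2)


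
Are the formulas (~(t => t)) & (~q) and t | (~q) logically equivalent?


Compare truth tables:
q | t | φ | ψ
-------------
False | False | False | True
True | False | False | False
False | True | False | True
True | True | False | True
They differ at row 1 (q=False, t=False): φ=False but ψ=True.

No, they are not logically equivalent.


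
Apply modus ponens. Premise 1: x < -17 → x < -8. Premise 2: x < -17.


Modus ponens: from (P → Q) and P, infer Q.
P = 'x < -17' is asserted, and P → Q holds, so Q follows.

x < -8.


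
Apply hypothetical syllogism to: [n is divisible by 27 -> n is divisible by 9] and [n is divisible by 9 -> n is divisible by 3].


Hypothetical syllogism: from (P → Q) and (Q → R), infer (P → R).
Chain the two implications through the shared middle term 'n is divisible by 9'.

n is divisible by 27 -> n is divisible by 3


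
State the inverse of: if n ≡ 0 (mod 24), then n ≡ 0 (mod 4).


The inverse of (P → Q) is (¬P → ¬Q). It is equivalent to the converse, not to the original.
Here P = 'n ≡ 0 (mod 24)' and Q = 'n ≡ 0 (mod 4)'.

If not (n ≡ 0 (mod 24)), then not (n ≡ 0 (mod 4)).


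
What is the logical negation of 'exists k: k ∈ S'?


¬(forall x: φ) = exists x: ¬φ, and ¬(exists x: φ) = forall x: ¬φ.
Apply to the existential statement.

forall k: ~(k ∈ S)


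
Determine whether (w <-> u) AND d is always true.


Build the truth table over {d, u, w}:
d | u | w | φ
-------------
F | F | F | F
T | F | F | T
F | T | F | F
T | T | F | F
F | F | T | F
T | F | T | F
F | T | T | F
T | T | T | T
Counterexample at row 1: with d=F, u=F, w=F, the formula is F.

No, it is not a tautology.


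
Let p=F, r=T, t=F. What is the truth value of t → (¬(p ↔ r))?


Substitute p=F, r=T, t=F:
p ↔ r = F ↔ T = F
¬(p ↔ r) = T
t → (¬(p ↔ r)) = F → T = T

T


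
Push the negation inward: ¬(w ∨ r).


De Morgan: the negation of a disjunction is the conjunction of the negations.
Distribute ¬ across ∨, flipping it to ∧, and negate each literal.

(¬w) ∧ (¬r)


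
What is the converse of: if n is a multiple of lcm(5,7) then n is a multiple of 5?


The converse of (P → Q) is (Q → P). It is not in general equivalent to the original.
Here P = 'n is a multiple of lcm(5,7)' and Q = 'n is a multiple of 5'.

If n is a multiple of 5, then n is a multiple of lcm(5,7).


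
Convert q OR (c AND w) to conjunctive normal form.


Step 1: Distribute ∨ over ∧: q ∨ (c ∧ w) = (q ∨ c) ∧ (q ∨ w).

(q OR c) AND (q OR w)


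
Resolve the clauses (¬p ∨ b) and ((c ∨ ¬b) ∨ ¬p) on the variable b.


The clauses contain complementary literals b and ¬b.
Resolution eliminates this pair and disjoins the remaining literals (merging duplicates).

(¬p ∨ c)


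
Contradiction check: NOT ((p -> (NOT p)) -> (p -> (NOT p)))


Truth table over {p}:
p | φ
-----
F | F
T | F
Every row is false.

Yes, it is a contradiction.


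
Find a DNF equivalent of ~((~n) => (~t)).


Step 1: Rewrite implication then negate: ¬(¬(¬n) ∨ (¬t)) = (¬n) ∧ ¬(¬t).
Step 2: Eliminate any double negations (¬¬X = X).

(~n) & t


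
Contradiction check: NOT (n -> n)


Truth table over {n}:
n | φ
-----
F | F
T | F
Every row is false.

Yes, it is a contradiction.


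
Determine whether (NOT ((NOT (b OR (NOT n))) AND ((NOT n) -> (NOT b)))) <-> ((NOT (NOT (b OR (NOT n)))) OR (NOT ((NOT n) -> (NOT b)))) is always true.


Build the truth table over {b, n}:
b | n | φ
---------
F | F | T
T | F | T
F | T | T
T | T | T
Every row evaluates to true.

Yes, it is a tautology.


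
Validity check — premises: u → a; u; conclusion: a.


This matches the form of modus ponens: the conclusion follows in every model of the premises.

Valid.


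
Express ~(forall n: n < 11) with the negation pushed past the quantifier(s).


¬(forall x: φ) = exists x: ¬φ, and ¬(exists x: φ) = forall x: ¬φ.
Apply to the universal statement.

exists n: ~(n < 11)


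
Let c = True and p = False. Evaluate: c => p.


Implication is false only when antecedent is true and consequent is false.
Substitute: c=True, p=False.
True => False evaluates to False.

False


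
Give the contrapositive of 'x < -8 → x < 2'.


The contrapositive of (P → Q) is (¬Q → ¬P); it is logically equivalent to the original.
Here P = 'x < -8' and Q = 'x < 2'.

If not (x < 2), then not (x < -8).


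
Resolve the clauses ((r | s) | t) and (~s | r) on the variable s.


The clauses contain complementary literals s and ~s.
Resolution eliminates this pair and disjoins the remaining literals (merging duplicates).

(r | t)


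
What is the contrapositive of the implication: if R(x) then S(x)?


The contrapositive of (P → Q) is (¬Q → ¬P); it is logically equivalent to the original.
Here P = 'R(x)' and Q = 'S(x)'.

If not (S(x)), then not (R(x)).


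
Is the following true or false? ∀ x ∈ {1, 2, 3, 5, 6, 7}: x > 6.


Evaluate the predicate on each element: 1:F, 2:F, 3:F, 5:F, 6:F, 7:T.
Counterexample x = 1 fails the predicate.

F


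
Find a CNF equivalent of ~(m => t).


Step 1: Rewrite m → t as ¬m ∨ t.
Step 2: Negate: ¬(¬m ∨ t) = m ∧ ¬t (De Morgan + double negation).

m & (~t)


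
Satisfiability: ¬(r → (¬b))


Search for a satisfying assignment over {b, r}.
Try b=T, r=T: the formula evaluates to T.
A satisfying assignment exists.

Satisfiable.


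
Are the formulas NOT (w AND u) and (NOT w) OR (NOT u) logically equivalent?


Compare truth tables:
u | w | φ | ψ
-------------
F | F | T | T
T | F | T | T
F | T | T | T
T | T | F | F
The columns φ and ψ agree on every row.

Yes, they are logically equivalent.


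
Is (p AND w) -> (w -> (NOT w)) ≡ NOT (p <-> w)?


Compare truth tables:
p | w | φ | ψ
-------------
F | F | T | F
T | F | T | T
F | T | T | T
T | T | F | F
They differ at row 1 (p=F, w=F): φ=T but ψ=F.

No, they are not logically equivalent.


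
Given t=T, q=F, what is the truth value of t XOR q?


Exclusive or is true when exactly one operand is true.
Substitute: t=T, q=F.
T XOR F evaluates to T.

T


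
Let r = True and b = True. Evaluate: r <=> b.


Biconditional is true when both operands have the same truth value.
Substitute: r=True, b=True.
True <=> True evaluates to True.

True


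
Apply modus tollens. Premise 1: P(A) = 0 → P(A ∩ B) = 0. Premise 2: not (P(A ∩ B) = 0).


Modus tollens: from (P → Q) and ¬Q, infer ¬P.
Q = 'P(A ∩ B) = 0' is denied; since P → Q, P must also fail.

Not (P(A) = 0).


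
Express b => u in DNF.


Step 1: Rewrite b → u as ¬b ∨ u.

(~b) | u


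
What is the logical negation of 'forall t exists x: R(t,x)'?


Negation flips each quantifier (∀↔∃) and negates the inner predicate.
¬(forall t exists x: φ) = exists t forall x: ¬φ.

exists t forall x: ~(R(t,x))


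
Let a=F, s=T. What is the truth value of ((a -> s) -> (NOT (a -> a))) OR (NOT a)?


Substitute a=F, s=T:
a -> s = F -> T = T
a -> a = F -> F = T
NOT (a -> a) = F
(a -> s) -> (NOT (a -> a)) = T -> F = F
NOT a = T
((a -> s) -> (NOT (a -> a))) OR (NOT a) = F OR T = T

T


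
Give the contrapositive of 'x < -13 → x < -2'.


The contrapositive of (P → Q) is (¬Q → ¬P); it is logically equivalent to the original.
Here P = 'x < -13' and Q = 'x < -2'.

If not (x < -2), then not (x < -13).


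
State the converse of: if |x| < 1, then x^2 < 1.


The converse of (P → Q) is (Q → P). It is not in general equivalent to the original.
Here P = '|x| < 1' and Q = 'x^2 < 1'.

If x^2 < 1, then |x| < 1.


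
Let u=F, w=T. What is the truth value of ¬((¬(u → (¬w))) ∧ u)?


Substitute u=F, w=T:
¬w = F
u → (¬w) = F → F = T
¬(u → (¬w)) = F
(¬(u → (¬w))) ∧ u = F ∧ F = F
¬((¬(u → (¬w))) ∧ u) = T

T


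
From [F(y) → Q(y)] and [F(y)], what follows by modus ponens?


Modus ponens: from (P → Q) and P, infer Q.
P = 'F(y)' is asserted, and P → Q holds, so Q follows.

Q(y).


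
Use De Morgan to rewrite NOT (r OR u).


De Morgan: the negation of a disjunction is the conjunction of the negations.
Distribute NOT across OR, flipping it to AND, and negate each literal.

(NOT r) AND (NOT u)


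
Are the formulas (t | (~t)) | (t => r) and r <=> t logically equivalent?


Compare truth tables:
r | t | φ | ψ
-------------
False | False | True | True
True | False | True | False
False | True | True | False
True | True | True | True
They differ at row 2 (r=True, t=False): φ=True but ψ=False.

No, they are not logically equivalent.


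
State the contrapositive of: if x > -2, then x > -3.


The contrapositive of (P → Q) is (¬Q → ¬P); it is logically equivalent to the original.
Here P = 'x > -2' and Q = 'x > -3'.

If not (x > -3), then not (x > -2).


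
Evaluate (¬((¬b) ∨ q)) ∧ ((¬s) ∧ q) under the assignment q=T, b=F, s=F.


Substitute q=T, b=F, s=F:
¬b = T
(¬b) ∨ q = T ∨ T = T
¬((¬b) ∨ q) = F
¬s = T
(¬s) ∧ q = T ∧ T = T
(¬((¬b) ∨ q)) ∧ ((¬s) ∧ q) = F ∧ T = F

F


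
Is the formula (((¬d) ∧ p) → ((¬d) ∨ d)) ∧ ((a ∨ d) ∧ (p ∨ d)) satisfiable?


Search for a satisfying assignment over {a, d, p}.
Try a=F, d=T, p=F: the formula evaluates to T.
A satisfying assignment exists.

Satisfiable.


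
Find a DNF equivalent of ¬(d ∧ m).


Step 1: Apply De Morgan: ¬(d ∧ m) = ¬d ∨ ¬m.

(¬d) ∨ (¬m)


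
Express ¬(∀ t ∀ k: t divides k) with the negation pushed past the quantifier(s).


Negation flips each quantifier (∀↔∃) and negates the inner predicate.
¬(∀ t ∀ k: φ) = ∃ t ∃ k: ¬φ.

∃ t ∃ k: ¬(t divides k)


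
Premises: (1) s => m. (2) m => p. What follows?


Hypothetical syllogism: from (P → Q) and (Q → R), infer (P → R).
Chain the two implications through the shared middle term 'm'.

s => p


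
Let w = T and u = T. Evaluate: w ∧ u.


Conjunction is true only when both operands are true.
Substitute: w=T, u=T.
T ∧ T evaluates to T.

T


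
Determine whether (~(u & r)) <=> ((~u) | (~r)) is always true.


Build the truth table over {r, u}:
r | u | φ
---------
False | False | True
True | False | True
False | True | True
True | True | True
Every row evaluates to true.

Yes, it is a tautology.


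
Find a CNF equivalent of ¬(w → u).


Step 1: Rewrite w → u as ¬w ∨ u.
Step 2: Negate: ¬(¬w ∨ u) = w ∧ ¬u (De Morgan + double negation).

w ∧ (¬u)


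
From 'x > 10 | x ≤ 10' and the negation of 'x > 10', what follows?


Disjunctive syllogism: from (P ∨ Q) and ¬P, infer Q.
One disjunct, 'x > 10', is ruled out; the other must hold.

x ≤ 10


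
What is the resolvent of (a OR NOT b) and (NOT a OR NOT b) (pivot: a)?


The clauses contain complementary literals a and NOTa.
Resolution eliminates this pair and disjoins the remaining literals (merging duplicates).

NOT b


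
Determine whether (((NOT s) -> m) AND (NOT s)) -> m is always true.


Build the truth table over {m, s}:
m | s | φ
---------
F | F | T
T | F | T
F | T | T
T | T | T
Every row evaluates to true.

Yes, it is a tautology.


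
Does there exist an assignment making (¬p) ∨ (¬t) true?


Search for a satisfying assignment over {p, t}.
Try p=F, t=F: the formula evaluates to T.
A satisfying assignment exists.

Satisfiable.


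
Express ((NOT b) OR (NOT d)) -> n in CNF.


Step 1: Rewrite as ¬((¬b) ∨ (¬d)) ∨ n = (¬(¬b) ∧ ¬(¬d)) ∨ n.
Step 2: Distribute ∨ over ∧.
Step 3: Eliminate any double negations (¬¬X = X).

(b OR n) AND (d OR n)


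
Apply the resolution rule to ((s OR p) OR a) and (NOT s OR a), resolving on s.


The clauses contain complementary literals s and NOTs.
Resolution eliminates this pair and disjoins the remaining literals (merging duplicates).

(a OR p)


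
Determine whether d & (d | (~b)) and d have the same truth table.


Compare truth tables:
b | d | φ | ψ
-------------
False | False | False | False
True | False | False | False
False | True | True | True
True | True | True | True
The columns φ and ψ agree on every row.

Yes, they are logically equivalent.


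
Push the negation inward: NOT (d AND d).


De Morgan: the negation of a conjunction is the disjunction of the negations.
Distribute NOT across AND, flipping it to OR, and negate each literal.

(NOT d) OR (NOT d)


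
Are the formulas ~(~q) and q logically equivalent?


Compare truth tables:
q | φ | ψ
---------
False | False | False
True | True | True
The columns φ and ψ agree on every row.

Yes, they are logically equivalent.


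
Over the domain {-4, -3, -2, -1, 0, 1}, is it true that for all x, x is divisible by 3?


Evaluate the predicate on each element: -4:F, -3:T, -2:F, -1:F, 0:T, 1:F.
Counterexample x = -4 fails the predicate.

F


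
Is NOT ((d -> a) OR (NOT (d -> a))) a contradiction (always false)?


Truth table over {a, d}:
a | d | φ
---------
F | F | F
T | F | F
F | T | F
T | T | F
Every row is false.

Yes, it is a contradiction.


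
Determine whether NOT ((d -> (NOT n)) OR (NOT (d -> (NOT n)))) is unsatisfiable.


Truth table over {d, n}:
d | n | φ
---------
F | F | F
T | F | F
F | T | F
T | T | F
Every row is false.

Yes, it is a contradiction.


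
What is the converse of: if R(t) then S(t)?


The converse of (P → Q) is (Q → P). It is not in general equivalent to the original.
Here P = 'R(t)' and Q = 'S(t)'.

If S(t), then R(t).


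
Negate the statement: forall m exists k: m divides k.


Negation flips each quantifier (∀↔∃) and negates the inner predicate.
¬(forall m exists k: φ) = exists m forall k: ¬φ.

exists m forall k: ~(m divides k)


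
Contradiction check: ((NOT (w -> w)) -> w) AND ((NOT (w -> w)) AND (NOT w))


Truth table over {w}:
w | φ
-----
F | F
T | F
Every row is false.

Yes, it is a contradiction.


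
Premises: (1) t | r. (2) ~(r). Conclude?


Disjunctive syllogism: from (P ∨ Q) and ¬P, infer Q.
One disjunct, 'r', is ruled out; the other must hold.

t


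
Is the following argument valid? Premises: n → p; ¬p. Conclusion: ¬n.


This matches the form of modus tollens: the conclusion follows in every model of the premises.

Valid.


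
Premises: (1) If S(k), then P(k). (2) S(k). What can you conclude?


Modus ponens: from (P → Q) and P, infer Q.
P = 'S(k)' is asserted, and P → Q holds, so Q follows.

P(k).


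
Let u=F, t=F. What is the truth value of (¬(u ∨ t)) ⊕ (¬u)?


Substitute u=F, t=F:
u ∨ t = F ∨ F = F
¬(u ∨ t) = T
¬u = T
(¬(u ∨ t)) ⊕ (¬u) = T ⊕ T = F

F


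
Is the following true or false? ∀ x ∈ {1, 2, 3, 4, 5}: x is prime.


Evaluate the predicate on each element: 1:F, 2:T, 3:T, 4:F, 5:T.
Counterexample x = 1 fails the predicate.

F


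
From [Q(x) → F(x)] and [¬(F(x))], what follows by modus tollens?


Modus tollens: from (P → Q) and ¬Q, infer ¬P.
Q = 'F(x)' is denied; since P → Q, P must also fail.

Not (Q(x)).


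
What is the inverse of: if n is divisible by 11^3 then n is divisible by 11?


The inverse of (P → Q) is (¬P → ¬Q). It is equivalent to the converse, not to the original.
Here P = 'n is divisible by 11^3' and Q = 'n is divisible by 11'.

If not (n is divisible by 11^3), then not (n is divisible by 11).


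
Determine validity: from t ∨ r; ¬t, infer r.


This matches the form of disjunctive syllogism: the conclusion follows in every model of the premises.

Valid.


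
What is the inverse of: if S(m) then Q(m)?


The inverse of (P → Q) is (¬P → ¬Q). It is equivalent to the converse, not to the original.
Here P = 'S(m)' and Q = 'Q(m)'.

If not (S(m)), then not (Q(m)).


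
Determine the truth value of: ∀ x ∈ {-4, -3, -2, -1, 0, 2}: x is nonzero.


Evaluate the predicate on each element: -4:T, -3:T, -2:T, -1:T, 0:F, 2:T.
Counterexample x = 0 fails the predicate.

F


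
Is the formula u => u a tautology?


Build the truth table over {u}:
u | φ
-----
False | True
True | True
Every row evaluates to true.

Yes, it is a tautology.


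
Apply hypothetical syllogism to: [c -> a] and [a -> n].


Hypothetical syllogism: from (P → Q) and (Q → R), infer (P → R).
Chain the two implications through the shared middle term 'a'.

c -> n


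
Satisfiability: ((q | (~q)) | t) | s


Search for a satisfying assignment over {q, s, t}.
Try q=False, s=False, t=False: the formula evaluates to True.
A satisfying assignment exists.

Satisfiable.


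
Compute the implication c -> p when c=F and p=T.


Implication is false only when antecedent is true and consequent is false.
Substitute: c=F, p=T.
F -> T evaluates to T.

T


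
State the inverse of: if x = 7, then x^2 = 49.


The inverse of (P → Q) is (¬P → ¬Q). It is equivalent to the converse, not to the original.
Here P = 'x = 7' and Q = 'x^2 = 49'.

If not (x = 7), then not (x^2 = 49).


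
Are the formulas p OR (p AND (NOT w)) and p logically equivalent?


Compare truth tables:
p | w | φ | ψ
-------------
F | F | F | F
T | F | T | T
F | T | F | F
T | T | T | T
The columns φ and ψ agree on every row.

Yes, they are logically equivalent.


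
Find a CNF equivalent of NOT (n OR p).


Step 1: Apply De Morgan: ¬(n ∨ p) = ¬n ∧ ¬p.

(NOT n) AND (NOT p)


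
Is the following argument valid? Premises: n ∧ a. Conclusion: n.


This matches the form of conjunction elimination: the conclusion follows in every model of the premises.

Valid.


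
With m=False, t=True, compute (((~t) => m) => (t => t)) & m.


Substitute m=False, t=True:
~t = False
(~t) => m = False => False = True
t => t = True => True = True
((~t) => m) => (t => t) = True => True = True
(((~t) => m) => (t => t)) & m = True & False = False

False


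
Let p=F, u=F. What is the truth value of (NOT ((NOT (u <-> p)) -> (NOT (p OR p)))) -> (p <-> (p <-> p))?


Substitute p=F, u=F:
u <-> p = F <-> F = T
NOT (u <-> p) = F
p OR p = F OR F = F
NOT (p OR p) = T
(NOT (u <-> p)) -> (NOT (p OR p)) = F -> T = T
NOT ((NOT (u <-> p)) -> (NOT (p OR p))) = F
p <-> p = F <-> F = T
p <-> (p <-> p) = F <-> T = F
(NOT ((NOT (u <-> p)) -> (NOT (p OR p)))) -> (p <-> (p <-> p)) = F -> F = T

T


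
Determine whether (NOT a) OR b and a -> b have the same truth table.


Compare truth tables:
a | b | φ | ψ
-------------
F | F | T | T
T | F | F | F
F | T | T | T
T | T | T | T
The columns φ and ψ agree on every row.

Yes, they are logically equivalent.


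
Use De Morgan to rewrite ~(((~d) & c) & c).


De Morgan: the negation of a conjunction is the disjunction of the negations.
Distribute ~ across &, flipping it to |, and negate each literal.

(d | (~c)) | (~c)


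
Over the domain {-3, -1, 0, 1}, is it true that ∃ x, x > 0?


Evaluate the predicate on each element: -3:F, -1:F, 0:F, 1:T.
Witness x = 1 satisfies the predicate.

T


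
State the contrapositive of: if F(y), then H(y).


The contrapositive of (P → Q) is (¬Q → ¬P); it is logically equivalent to the original.
Here P = 'F(y)' and Q = 'H(y)'.

If not (H(y)), then not (F(y)).


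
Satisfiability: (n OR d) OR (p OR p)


Search for a satisfying assignment over {d, n, p}.
Try d=T, n=F, p=F: the formula evaluates to T.
A satisfying assignment exists.

Satisfiable.


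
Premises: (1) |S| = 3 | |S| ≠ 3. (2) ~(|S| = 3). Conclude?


Disjunctive syllogism: from (P ∨ Q) and ¬P, infer Q.
One disjunct, '|S| = 3', is ruled out; the other must hold.

|S| ≠ 3


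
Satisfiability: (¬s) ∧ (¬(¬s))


Check all 2 assignments over {s}:
s | φ
-----
F | F
T | F
No assignment makes the formula true.

Unsatisfiable.


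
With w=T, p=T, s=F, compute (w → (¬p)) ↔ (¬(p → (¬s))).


Substitute w=T, p=T, s=F:
¬p = F
w → (¬p) = T → F = F
¬s = T
p → (¬s) = T → T = T
¬(p → (¬s)) = F
(w → (¬p)) ↔ (¬(p → (¬s))) = F ↔ F = T

T


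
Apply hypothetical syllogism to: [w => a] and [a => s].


Hypothetical syllogism: from (P → Q) and (Q → R), infer (P → R).
Chain the two implications through the shared middle term 'a'.

w => s


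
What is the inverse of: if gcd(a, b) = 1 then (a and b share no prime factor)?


The inverse of (P → Q) is (¬P → ¬Q). It is equivalent to the converse, not to the original.
Here P = 'gcd(a, b) = 1' and Q = '(a and b share no prime factor)'.

If not (gcd(a, b) = 1), then not ((a and b share no prime factor)).


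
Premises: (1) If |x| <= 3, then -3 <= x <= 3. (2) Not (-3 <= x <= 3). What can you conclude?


Modus tollens: from (P → Q) and ¬Q, infer ¬P.
Q = '-3 <= x <= 3' is denied; since P → Q, P must also fail.

Not (|x| <= 3).


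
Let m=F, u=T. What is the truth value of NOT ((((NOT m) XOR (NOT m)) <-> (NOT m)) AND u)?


Substitute m=F, u=T:
NOT m = T
NOT m = T
(NOT m) XOR (NOT m) = T XOR T = F
NOT m = T
((NOT m) XOR (NOT m)) <-> (NOT m) = F <-> T = F
(((NOT m) XOR (NOT m)) <-> (NOT m)) AND u = F AND T = F
NOT ((((NOT m) XOR (NOT m)) <-> (NOT m)) AND u) = T

T


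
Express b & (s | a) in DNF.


Step 1: Distribute ∧ over ∨: b ∧ (s ∨ a) = (b ∧ s) ∨ (b ∧ a).

(b & s) | (b & a)


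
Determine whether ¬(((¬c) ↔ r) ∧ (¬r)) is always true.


Build the truth table over {c, r}:
c | r | φ
---------
F | F | T
T | F | F
F | T | T
T | T | T
Counterexample at row 2: with c=T, r=F, the formula is F.

No, it is not a tautology.


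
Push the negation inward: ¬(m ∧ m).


De Morgan: the negation of a conjunction is the disjunction of the negations.
Distribute ¬ across ∧, flipping it to ∨, and negate each literal.

(¬m) ∨ (¬m)


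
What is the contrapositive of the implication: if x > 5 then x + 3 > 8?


The contrapositive of (P → Q) is (¬Q → ¬P); it is logically equivalent to the original.
Here P = 'x > 5' and Q = 'x + 3 > 8'.

If not (x + 3 > 8), then not (x > 5).


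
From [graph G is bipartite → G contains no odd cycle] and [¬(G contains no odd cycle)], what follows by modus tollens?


Modus tollens: from (P → Q) and ¬Q, infer ¬P.
Q = 'G contains no odd cycle' is denied; since P → Q, P must also fail.

Not (graph G is bipartite).


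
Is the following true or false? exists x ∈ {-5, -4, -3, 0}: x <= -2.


Evaluate the predicate on each element: -5:True, -4:True, -3:True, 0:False.
Witness x = -5 satisfies the predicate.

True


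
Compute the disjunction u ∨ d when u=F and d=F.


Disjunction is false only when both operands are false.
Substitute: u=F, d=F.
F ∨ F evaluates to F.

F


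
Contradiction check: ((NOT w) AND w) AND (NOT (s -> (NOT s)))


Truth table over {s, w}:
s | w | φ
---------
F | F | F
T | F | F
F | T | F
T | T | F
Every row is false.

Yes, it is a contradiction.


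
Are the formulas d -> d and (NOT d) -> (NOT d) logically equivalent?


Compare truth tables:
d | φ | ψ
---------
F | T | T
T | T | T
The columns φ and ψ agree on every row.

Yes, they are logically equivalent.


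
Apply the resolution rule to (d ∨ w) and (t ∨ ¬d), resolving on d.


The clauses contain complementary literals d and ¬d.
Resolution eliminates this pair and disjoins the remaining literals (merging duplicates).

(w ∨ t)


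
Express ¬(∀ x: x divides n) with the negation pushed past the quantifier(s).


¬(∀ x: φ) = ∃ x: ¬φ, and ¬(∃ x: φ) = ∀ x: ¬φ.
Apply to the universal statement.

∃ x: ¬(x divides n)


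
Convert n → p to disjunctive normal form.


Step 1: Rewrite n → p as ¬n ∨ p.

(¬n) ∨ p


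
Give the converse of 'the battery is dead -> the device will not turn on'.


The converse of (P → Q) is (Q → P). It is not in general equivalent to the original.
Here P = 'the battery is dead' and Q = 'the device will not turn on'.

If the device will not turn on, then the battery is dead.


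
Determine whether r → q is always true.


Build the truth table over {q, r}:
q | r | φ
---------
F | F | T
T | F | T
F | T | F
T | T | T
Counterexample at row 3: with q=F, r=T, the formula is F.

No, it is not a tautology.


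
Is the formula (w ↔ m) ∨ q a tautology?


Build the truth table over {m, q, w}:
m | q | w | φ
-------------
F | F | F | T
T | F | F | F
F | T | F | T
T | T | F | T
F | F | T | F
T | F | T | T
F | T | T | T
T | T | T | T
Counterexample at row 2: with m=T, q=F, w=F, the formula is F.

No, it is not a tautology.


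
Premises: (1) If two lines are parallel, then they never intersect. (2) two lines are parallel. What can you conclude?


Modus ponens: from (P → Q) and P, infer Q.
P = 'two lines are parallel' is asserted, and P → Q holds, so Q follows.

they never intersect.


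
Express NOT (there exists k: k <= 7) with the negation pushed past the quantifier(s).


¬(for all x: φ) = there exists x: ¬φ, and ¬(there exists x: φ) = for all x: ¬φ.
Apply to the existential statement.

for all k: NOT(k <= 7)


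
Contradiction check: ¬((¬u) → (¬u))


Truth table over {u}:
u | φ
-----
F | F
T | F
Every row is false.

Yes, it is a contradiction.


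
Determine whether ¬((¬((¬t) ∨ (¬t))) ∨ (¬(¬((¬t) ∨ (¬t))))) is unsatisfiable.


Truth table over {t}:
t | φ
-----
F | F
T | F
Every row is false.

Yes, it is a contradiction.


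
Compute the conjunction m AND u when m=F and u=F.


Conjunction is true only when both operands are true.
Substitute: m=F, u=F.
F AND F evaluates to F.

F


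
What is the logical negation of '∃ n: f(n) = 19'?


¬(∀ x: φ) = ∃ x: ¬φ, and ¬(∃ x: φ) = ∀ x: ¬φ.
Apply to the existential statement.

∀ n: ¬(f(n) = 19)


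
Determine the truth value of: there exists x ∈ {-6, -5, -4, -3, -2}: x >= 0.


Evaluate the predicate on each element: -6:F, -5:F, -4:F, -3:F, -2:F.
No element satisfies the predicate.

F


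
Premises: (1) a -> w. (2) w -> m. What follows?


Hypothetical syllogism: from (P → Q) and (Q → R), infer (P → R).
Chain the two implications through the shared middle term 'w'.

a -> m


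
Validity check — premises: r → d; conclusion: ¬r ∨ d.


This matches the form of material implication: the conclusion follows in every model of the premises.

Valid.


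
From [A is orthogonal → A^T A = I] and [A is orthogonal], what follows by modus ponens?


Modus ponens: from (P → Q) and P, infer Q.
P = 'A is orthogonal' is asserted, and P → Q holds, so Q follows.

A^T A = I.


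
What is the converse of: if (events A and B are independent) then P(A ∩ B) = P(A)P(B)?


The converse of (P → Q) is (Q → P). It is not in general equivalent to the original.
Here P = '(events A and B are independent)' and Q = 'P(A ∩ B) = P(A)P(B)'.

If P(A ∩ B) = P(A)P(B), then (events A and B are independent).


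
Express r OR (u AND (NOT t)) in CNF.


Step 1: Distribute ∨ over ∧: r ∨ (u ∧ (¬t)) = (r ∨ u) ∧ (r ∨ (¬t)).

(r OR u) AND (r OR (NOT t))


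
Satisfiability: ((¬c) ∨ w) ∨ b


Search for a satisfying assignment over {b, c, w}.
Try b=F, c=F, w=F: the formula evaluates to T.
A satisfying assignment exists.

Satisfiable.


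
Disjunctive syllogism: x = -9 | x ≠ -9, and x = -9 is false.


Disjunctive syllogism: from (P ∨ Q) and ¬P, infer Q.
One disjunct, 'x = -9', is ruled out; the other must hold.

x ≠ -9


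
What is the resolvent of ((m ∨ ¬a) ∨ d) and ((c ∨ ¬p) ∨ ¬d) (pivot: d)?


The clauses contain complementary literals d and ¬d.
Resolution eliminates this pair and disjoins the remaining literals (merging duplicates).

(((m ∨ ¬a) ∨ ¬p) ∨ c)


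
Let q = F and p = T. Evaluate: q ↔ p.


Biconditional is true when both operands have the same truth value.
Substitute: q=F, p=T.
F ↔ T evaluates to F.

F


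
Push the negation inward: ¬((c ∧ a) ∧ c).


De Morgan: the negation of a conjunction is the disjunction of the negations.
Distribute ¬ across ∧, flipping it to ∨, and negate each literal.

((¬c) ∨ (¬a)) ∨ (¬c)


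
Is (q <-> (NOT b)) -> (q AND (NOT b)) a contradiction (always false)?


Truth table over {b, q}:
b | q | φ
---------
F | F | T
T | F | F
F | T | T
T | T | T
Satisfying assignment at row 1: b=F, q=F gives T.

No, it is not a contradiction.
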